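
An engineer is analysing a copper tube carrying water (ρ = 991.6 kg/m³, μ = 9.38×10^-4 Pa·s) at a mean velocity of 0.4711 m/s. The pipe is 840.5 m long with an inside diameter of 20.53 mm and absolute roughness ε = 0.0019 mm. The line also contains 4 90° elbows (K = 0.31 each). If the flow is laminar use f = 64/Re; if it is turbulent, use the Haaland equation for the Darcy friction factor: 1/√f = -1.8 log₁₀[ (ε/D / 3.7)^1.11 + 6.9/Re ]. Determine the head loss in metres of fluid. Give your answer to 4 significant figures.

Reynolds number Re = ρVD/μ = 991.6 · 0.4711 · 0.02053 / 0.000938 = 1.022e+04.
Re > 4000 → turbulent. Relative roughness ε/D = 1.9e-06/0.02053 = 9.25e-05. Haaland: 1/√f = -1.8 log₁₀[(9.25e-05/3.7)^1.11 + 6.9/1.022e+04] = -1.8 log₁₀[7.8e-06 + 0.000675] = 5.698, so f = 0.0308.
Total minor-loss coefficient ΣK = 4·0.31 = 1.24.
ΔP = [f·L/D + ΣK]·(ρV²/2) = [0.0308·840.5/0.02053 + 1.24]·(991.6·0.4711²/2) = [1261 + 1.24]·110 = 1.389e+05 Pa.
Head loss h_f = ΔP/(ρg) = 1.389e+05/(991.6·9.81) = 14.28 m.

h_f ≈ 14.28 m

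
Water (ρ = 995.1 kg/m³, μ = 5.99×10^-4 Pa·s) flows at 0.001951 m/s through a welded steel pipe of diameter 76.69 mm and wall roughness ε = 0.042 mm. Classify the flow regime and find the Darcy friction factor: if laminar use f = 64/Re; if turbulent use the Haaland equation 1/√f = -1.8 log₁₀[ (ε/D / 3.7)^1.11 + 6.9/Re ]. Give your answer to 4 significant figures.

f ≈ 0.2575

Re = ρVD/μ = 995.1·0.001951·0.07669/0.000599 = 248.6.
Re < 2300 → laminar, so f = 64/Re = 0.2575 (roughness is irrelevant in laminar flow).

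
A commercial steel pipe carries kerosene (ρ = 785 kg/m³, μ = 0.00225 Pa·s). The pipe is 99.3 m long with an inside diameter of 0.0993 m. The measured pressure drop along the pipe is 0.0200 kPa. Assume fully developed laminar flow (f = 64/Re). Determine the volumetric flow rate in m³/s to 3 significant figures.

For laminar flow, f = 64/Re with Re = ρVD/μ, so Darcy-Weisbach reduces to ΔP = 32μLV/D². Solving for V: V = ΔP·D²/(32μL) = 20·(0.0993)²/(32·0.00225·99.3) = 0.02758 m/s.
Check: Re = ρVD/μ = 785·0.02758·0.0993/0.00225 = 955.6 < 2300, so the laminar assumption holds.
Q = V·A = 0.02758·(π/4·0.0993²) = 0.0002136 m³/s = 2.14×10^-4 m³/s.

Q ≈ 2.14×10^-4 m³/s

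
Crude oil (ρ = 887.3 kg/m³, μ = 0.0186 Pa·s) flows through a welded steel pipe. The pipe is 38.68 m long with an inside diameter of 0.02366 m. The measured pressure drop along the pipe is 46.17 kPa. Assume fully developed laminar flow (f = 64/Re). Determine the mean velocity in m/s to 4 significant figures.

For laminar flow, f = 64/Re with Re = ρVD/μ, so Darcy-Weisbach reduces to ΔP = 32μLV/D². Solving for V: V = ΔP·D²/(32μL) = 4.617e+04·(0.02366)²/(32·0.0186·38.68) = 1.123 m/s.
Check: Re = ρVD/μ = 887.3·1.123·0.02366/0.0186 = 1267 < 2300, so the laminar assumption holds.

V ≈ 1.123 m/s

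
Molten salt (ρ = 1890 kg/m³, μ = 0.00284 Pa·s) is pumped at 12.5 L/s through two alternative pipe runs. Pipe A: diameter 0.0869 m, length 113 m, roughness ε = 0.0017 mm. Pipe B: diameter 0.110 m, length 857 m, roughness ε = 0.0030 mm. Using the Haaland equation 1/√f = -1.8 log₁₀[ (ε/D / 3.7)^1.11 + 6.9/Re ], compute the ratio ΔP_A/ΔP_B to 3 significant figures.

ΔP_A/ΔP_B ≈ 0.408

Pipe A: V = Q/A = 0.0125/0.005931 = 2.108 m/s; Re = 1.219e+05; ε/D = 1.96e-05; Haaland → f = 0.0172; ΔP_A = f(L/D)(ρV²/2) = 9.386e+04 Pa.
Pipe B: V = Q/A = 0.0125/0.009503 = 1.315 m/s; Re = 9.629e+04; ε/D = 2.73e-05; Haaland → f = 0.01807; ΔP_B = f(L/D)(ρV²/2) = 2.302e+05 Pa.
ΔP_A/ΔP_B = 9.386e+04/2.302e+05 = 0.408.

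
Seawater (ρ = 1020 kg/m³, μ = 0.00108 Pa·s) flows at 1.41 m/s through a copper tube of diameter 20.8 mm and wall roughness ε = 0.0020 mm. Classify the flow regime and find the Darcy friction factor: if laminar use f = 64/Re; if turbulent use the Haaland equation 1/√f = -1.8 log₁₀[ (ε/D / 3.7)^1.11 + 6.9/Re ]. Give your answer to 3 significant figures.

f ≈ 0.0240

Re = ρVD/μ = 1020·1.41·0.0208/0.00108 = 2.77e+04.
Re > 4000 → turbulent. ε/D = 2e-06/0.0208 = 9.62e-05; Haaland: 1/√f = -1.8 log₁₀[8.14e-06 + 0.000249] = 6.461, so f = 0.02395.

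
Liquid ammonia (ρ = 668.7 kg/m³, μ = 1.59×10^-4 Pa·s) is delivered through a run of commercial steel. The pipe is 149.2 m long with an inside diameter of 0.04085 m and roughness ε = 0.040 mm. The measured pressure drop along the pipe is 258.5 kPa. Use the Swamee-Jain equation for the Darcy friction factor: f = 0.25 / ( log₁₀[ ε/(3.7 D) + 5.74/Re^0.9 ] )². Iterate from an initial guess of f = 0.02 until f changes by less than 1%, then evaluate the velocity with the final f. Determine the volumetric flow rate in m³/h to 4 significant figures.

Rearranging Darcy-Weisbach: V = √(2·ΔP·D/(f·L·ρ)). With ε/D = 4e-05/0.04085 = 0.000979, iterate starting from f = 0.02:
  f = 0.02 → V = √(2·2.585e+05·0.04085/(0.02·149.2·668.7)) = 3.253 m/s; Re = ρVD/μ = 5.589e+05; f → 0.0202
Converged (Δf/f < 1%). With the final f = 0.0202: V = √(2·2.585e+05·0.04085/(0.0202·149.2·668.7)) = 3.237 m/s.
Q = V·A = 3.237·(π/4·0.04085²) = 0.004243 m³/s = 15.27 m³/h.

Q ≈ 15.27 m³/h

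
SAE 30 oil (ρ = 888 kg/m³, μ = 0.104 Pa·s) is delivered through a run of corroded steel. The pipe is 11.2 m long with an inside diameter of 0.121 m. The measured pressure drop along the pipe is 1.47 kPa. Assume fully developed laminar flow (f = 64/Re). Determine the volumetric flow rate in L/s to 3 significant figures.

For laminar flow, f = 64/Re with Re = ρVD/μ, so Darcy-Weisbach reduces to ΔP = 32μLV/D². Solving for V: V = ΔP·D²/(32μL) = 1470·(0.121)²/(32·0.104·11.2) = 0.5774 m/s.
Check: Re = ρVD/μ = 888·0.5774·0.121/0.104 = 596.6 < 2300, so the laminar assumption holds.
Q = V·A = 0.5774·(π/4·0.121²) = 0.00664 m³/s = 6.64 L/s.

Q ≈ 6.64 L/s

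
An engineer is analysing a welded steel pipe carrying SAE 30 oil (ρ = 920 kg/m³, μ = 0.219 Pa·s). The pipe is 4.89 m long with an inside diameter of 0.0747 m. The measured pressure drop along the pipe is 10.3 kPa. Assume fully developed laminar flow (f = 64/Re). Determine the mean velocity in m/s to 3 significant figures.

V ≈ 1.68 m/s

For laminar flow, f = 64/Re with Re = ρVD/μ, so Darcy-Weisbach reduces to ΔP = 32μLV/D². Solving for V: V = ΔP·D²/(32μL) = 1.03e+04·(0.0747)²/(32·0.219·4.89) = 1.677 m/s.
Check: Re = ρVD/μ = 920·1.677·0.0747/0.219 = 526.3 < 2300, so the laminar assumption holds.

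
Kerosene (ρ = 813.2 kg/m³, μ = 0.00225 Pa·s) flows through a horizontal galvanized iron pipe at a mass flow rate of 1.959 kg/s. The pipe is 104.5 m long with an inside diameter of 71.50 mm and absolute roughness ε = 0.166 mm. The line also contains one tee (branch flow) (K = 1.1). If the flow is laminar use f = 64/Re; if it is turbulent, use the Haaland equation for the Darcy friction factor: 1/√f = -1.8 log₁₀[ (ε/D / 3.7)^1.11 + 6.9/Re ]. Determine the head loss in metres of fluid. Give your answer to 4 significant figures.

A = πD²/4 = π(0.0715)²/4 = 0.004015 m²; mean velocity V = ṁ/(ρA) = 1.959/(813.2 · 0.004015) = 0.6 m/s.
Reynolds number Re = ρVD/μ = 813.2 · 0.6 · 0.0715 / 0.00225 = 1.55e+04.
Re > 4000 → turbulent. Relative roughness ε/D = 0.000166/0.0715 = 0.00232. Haaland: 1/√f = -1.8 log₁₀[(0.00232/3.7)^1.11 + 6.9/1.55e+04] = -1.8 log₁₀[0.000279 + 0.000445] = 5.653, so f = 0.0313.
Total minor-loss coefficient ΣK = 1·1.1 = 1.1.
ΔP = [f·L/D + ΣK]·(ρV²/2) = [0.0313·104.5/0.0715 + 1.1]·(813.2·0.6²/2) = [45.74 + 1.1]·146.4 = 6856 Pa.
Head loss h_f = ΔP/(ρg) = 6856/(813.2·9.81) = 0.8594 m.

h_f ≈ 0.8594 m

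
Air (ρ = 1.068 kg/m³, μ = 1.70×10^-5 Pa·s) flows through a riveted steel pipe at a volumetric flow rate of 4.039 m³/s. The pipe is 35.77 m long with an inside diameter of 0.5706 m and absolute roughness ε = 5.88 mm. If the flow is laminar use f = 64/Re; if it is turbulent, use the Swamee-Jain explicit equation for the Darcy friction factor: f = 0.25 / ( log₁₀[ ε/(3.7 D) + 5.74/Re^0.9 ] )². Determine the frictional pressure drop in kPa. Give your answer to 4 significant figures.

ΔP ≈ 0.3213 kPa

Cross-sectional area A = πD²/4 = π(0.5706)²/4 = 0.2557 m²; mean velocity V = Q/A = 4.039/0.2557 = 15.8 m/s.
Reynolds number Re = ρVD/μ = 1.068 · 15.8 · 0.5706 / 1.7e-05 = 5.662e+05.
Re > 4000 → turbulent. Relative roughness ε/D = 0.00588/0.5706 = 0.0103. Swamee-Jain: f = 0.25/(log₁₀[0.0103/3.7 + 5.74/5.662e+05^0.9])² = 0.25/(log₁₀[0.00279 + 3.81e-05])² = 0.25/(-2.549)² = 0.03847.
Darcy-Weisbach: ΔP = f(L/D)(ρV²/2) = 0.03847·(35.77/0.5706)·(1.068·15.8²/2) = 0.03847·62.69·133.2 = 321.3 Pa.
ΔP = 321.3 Pa = 0.3213 kPa.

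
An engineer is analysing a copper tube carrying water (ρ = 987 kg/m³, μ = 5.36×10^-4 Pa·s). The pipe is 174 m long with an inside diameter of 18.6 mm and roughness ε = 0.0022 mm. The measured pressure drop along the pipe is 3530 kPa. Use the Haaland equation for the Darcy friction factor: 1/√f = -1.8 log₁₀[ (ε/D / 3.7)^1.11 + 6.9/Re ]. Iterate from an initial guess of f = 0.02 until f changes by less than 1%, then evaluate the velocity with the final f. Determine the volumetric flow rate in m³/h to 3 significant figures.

Q ≈ 6.78 m³/h

Rearranging Darcy-Weisbach: V = √(2·ΔP·D/(f·L·ρ)). With ε/D = 2.2e-06/0.0186 = 0.000118, iterate starting from f = 0.02:
  f = 0.02 → V = √(2·3.53e+06·0.0186/(0.02·174·987)) = 6.183 m/s; Re = ρVD/μ = 2.118e+05; f → 0.01617
  f = 0.01617 → V = 6.876 m/s; Re = 2.355e+05; f → 0.01592
  f = 0.01592 → V = 6.93 m/s; Re = 2.374e+05; f → 0.0159
Converged (Δf/f < 1%). With the final f = 0.0159: V = √(2·3.53e+06·0.0186/(0.0159·174·987)) = 6.934 m/s.
Q = V·A = 6.934·(π/4·0.0186²) = 0.001884 m³/s = 6.78 m³/h.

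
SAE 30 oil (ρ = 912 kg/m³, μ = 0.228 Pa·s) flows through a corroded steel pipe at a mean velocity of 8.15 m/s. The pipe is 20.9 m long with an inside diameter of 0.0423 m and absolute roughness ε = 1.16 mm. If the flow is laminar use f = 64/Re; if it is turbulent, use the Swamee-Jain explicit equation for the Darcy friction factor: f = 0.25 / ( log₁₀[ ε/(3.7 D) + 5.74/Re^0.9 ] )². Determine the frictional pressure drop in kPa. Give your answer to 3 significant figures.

ΔP ≈ 695 kPa

Reynolds number Re = ρVD/μ = 912 · 8.15 · 0.0423 / 0.228 = 1379.
Re < 2300 → laminar flow, so f = 64/Re = 64/1379 = 0.04641 (the turbulent correlation is not needed).
Darcy-Weisbach: ΔP = f(L/D)(ρV²/2) = 0.04641·(20.9/0.0423)·(912·8.15²/2) = 0.04641·494.1·3.029e+04 = 6.946e+05 Pa.
ΔP = 6.946e+05 Pa = 695 kPa.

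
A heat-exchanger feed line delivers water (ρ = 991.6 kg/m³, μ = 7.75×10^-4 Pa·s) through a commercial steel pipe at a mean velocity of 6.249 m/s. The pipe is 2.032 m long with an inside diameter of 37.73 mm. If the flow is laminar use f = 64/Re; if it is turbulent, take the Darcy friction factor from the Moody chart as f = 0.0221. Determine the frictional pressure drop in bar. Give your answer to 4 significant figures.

ΔP ≈ 0.2304 bar

Reynolds number Re = ρVD/μ = 991.6 · 6.249 · 0.03773 / 0.000775 = 3.017e+05.
Re > 4000 → turbulent; use the Moody-chart value f = 0.0221.
Darcy-Weisbach: ΔP = f(L/D)(ρV²/2) = 0.0221·(2.032/0.03773)·(991.6·6.249²/2) = 0.0221·53.86·1.936e+04 = 2.304e+04 Pa.
ΔP = 2.304e+04 Pa = 0.2304 bar.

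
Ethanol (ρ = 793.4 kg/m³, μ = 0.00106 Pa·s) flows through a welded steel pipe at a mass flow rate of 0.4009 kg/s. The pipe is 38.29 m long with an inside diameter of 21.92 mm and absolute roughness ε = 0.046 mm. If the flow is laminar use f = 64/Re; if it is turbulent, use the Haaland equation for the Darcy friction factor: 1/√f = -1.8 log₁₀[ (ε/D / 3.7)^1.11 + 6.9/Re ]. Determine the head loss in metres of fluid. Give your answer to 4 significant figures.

h_f ≈ 4.666 m

A = πD²/4 = π(0.02192)²/4 = 0.0003774 m²; mean velocity V = ṁ/(ρA) = 0.4009/(793.4 · 0.0003774) = 1.339 m/s.
Reynolds number Re = ρVD/μ = 793.4 · 1.339 · 0.02192 / 0.00106 = 2.197e+04.
Re > 4000 → turbulent. Relative roughness ε/D = 4.6e-05/0.02192 = 0.0021. Haaland: 1/√f = -1.8 log₁₀[(0.0021/3.7)^1.11 + 6.9/2.197e+04] = -1.8 log₁₀[0.000249 + 0.000314] = 5.849, so f = 0.02923.
Darcy-Weisbach: ΔP = f(L/D)(ρV²/2) = 0.02923·(38.29/0.02192)·(793.4·1.339²/2) = 0.02923·1747·711.2 = 3.632e+04 Pa.
Head loss h_f = ΔP/(ρg) = 3.632e+04/(793.4·9.81) = 4.666 m.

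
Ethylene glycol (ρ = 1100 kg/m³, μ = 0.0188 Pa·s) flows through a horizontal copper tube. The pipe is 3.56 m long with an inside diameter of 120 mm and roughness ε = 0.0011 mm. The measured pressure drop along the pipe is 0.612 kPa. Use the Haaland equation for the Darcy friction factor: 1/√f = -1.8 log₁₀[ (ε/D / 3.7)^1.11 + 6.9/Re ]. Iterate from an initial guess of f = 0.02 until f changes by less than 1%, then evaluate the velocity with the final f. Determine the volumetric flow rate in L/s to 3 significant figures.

Rearranging Darcy-Weisbach: V = √(2·ΔP·D/(f·L·ρ)). With ε/D = 1.1e-06/0.12 = 9.17e-06, iterate starting from f = 0.02:
  f = 0.02 → V = √(2·612·0.12/(0.02·3.56·1100)) = 1.369 m/s; Re = ρVD/μ = 9615; f → 0.03123
  f = 0.03123 → V = 1.096 m/s; Re = 7695; f → 0.03324
  f = 0.03324 → V = 1.062 m/s; Re = 7458; f → 0.03354
Converged (Δf/f < 1%). With the final f = 0.03354: V = √(2·612·0.12/(0.03354·3.56·1100)) = 1.057 m/s.
Q = V·A = 1.057·(π/4·0.12²) = 0.01196 m³/s = 12.0 L/s.

Q ≈ 12.0 L/s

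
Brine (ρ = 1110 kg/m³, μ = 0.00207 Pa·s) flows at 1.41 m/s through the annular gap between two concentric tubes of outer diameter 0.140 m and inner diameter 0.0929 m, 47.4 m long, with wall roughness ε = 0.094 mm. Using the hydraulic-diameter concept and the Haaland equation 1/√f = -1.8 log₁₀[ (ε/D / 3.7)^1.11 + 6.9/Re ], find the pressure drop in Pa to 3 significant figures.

ΔP ≈ 30200 Pa

Hydraulic diameter D_h = 4A/P = D_o - D_i = 0.14 - 0.0929 = 0.0471 m.
Re = ρVD_h/μ = 1110·1.41·0.0471/0.00207 = 3.561e+04.
ε/D_h = 9.4e-05/0.0471 = 0.002; Haaland gives 1/√f = -1.8 log₁₀[0.000236+0.000194] = 6.061, so f = 0.02722.
ΔP = f(L/D_h)(ρV²/2) = 0.02722·47.4/0.0471·1103 = 3.023e+04 Pa.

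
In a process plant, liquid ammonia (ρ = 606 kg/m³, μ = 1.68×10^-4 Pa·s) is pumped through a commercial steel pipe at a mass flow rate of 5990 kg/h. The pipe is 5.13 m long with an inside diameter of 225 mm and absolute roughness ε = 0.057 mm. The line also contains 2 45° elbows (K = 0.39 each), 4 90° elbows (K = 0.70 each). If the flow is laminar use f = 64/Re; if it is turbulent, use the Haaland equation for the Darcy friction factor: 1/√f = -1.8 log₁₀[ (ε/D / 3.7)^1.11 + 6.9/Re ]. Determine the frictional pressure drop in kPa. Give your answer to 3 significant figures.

ṁ = 5990 kg/h = 5990/3600 = 1.664 kg/s.
A = πD²/4 = π(0.225)²/4 = 0.03976 m²; mean velocity V = ṁ/(ρA) = 1.664/(606 · 0.03976) = 0.06906 m/s.
Reynolds number Re = ρVD/μ = 606 · 0.06906 · 0.225 / 0.000168 = 5.605e+04.
Re > 4000 → turbulent. Relative roughness ε/D = 5.7e-05/0.225 = 0.000253. Haaland: 1/√f = -1.8 log₁₀[(0.000253/3.7)^1.11 + 6.9/5.605e+04] = -1.8 log₁₀[2.38e-05 + 0.000123] = 6.899, so f = 0.02101.
Total minor-loss coefficient ΣK = 2·0.39 + 4·0.7 = 3.58.
ΔP = [f·L/D + ΣK]·(ρV²/2) = [0.02101·5.13/0.225 + 3.58]·(606·0.06906²/2) = [0.479 + 3.58]·1.445 = 5.865 Pa.
ΔP = 5.865 Pa = 0.00586 kPa.

ΔP ≈ 0.00586 kPa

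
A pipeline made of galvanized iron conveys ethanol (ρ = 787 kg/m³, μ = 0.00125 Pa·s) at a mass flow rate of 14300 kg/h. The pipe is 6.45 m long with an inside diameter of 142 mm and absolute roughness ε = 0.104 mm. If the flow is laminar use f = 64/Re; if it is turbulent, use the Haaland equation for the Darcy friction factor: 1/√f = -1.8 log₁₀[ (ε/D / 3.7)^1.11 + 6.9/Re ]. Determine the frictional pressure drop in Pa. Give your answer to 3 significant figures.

ṁ = 14300 kg/h = 14300/3600 = 3.972 kg/s.
A = πD²/4 = π(0.142)²/4 = 0.01584 m²; mean velocity V = ṁ/(ρA) = 3.972/(787 · 0.01584) = 0.3187 m/s.
Reynolds number Re = ρVD/μ = 787 · 0.3187 · 0.142 / 0.00125 = 2.849e+04.
Re > 4000 → turbulent. Relative roughness ε/D = 0.000104/0.142 = 0.000732. Haaland: 1/√f = -1.8 log₁₀[(0.000732/3.7)^1.11 + 6.9/2.849e+04] = -1.8 log₁₀[7.75e-05 + 0.000242] = 6.292, so f = 0.02526.
Darcy-Weisbach: ΔP = f(L/D)(ρV²/2) = 0.02526·(6.45/0.142)·(787·0.3187²/2) = 0.02526·45.42·39.97 = 45.86 Pa.

ΔP ≈ 45.9 Pa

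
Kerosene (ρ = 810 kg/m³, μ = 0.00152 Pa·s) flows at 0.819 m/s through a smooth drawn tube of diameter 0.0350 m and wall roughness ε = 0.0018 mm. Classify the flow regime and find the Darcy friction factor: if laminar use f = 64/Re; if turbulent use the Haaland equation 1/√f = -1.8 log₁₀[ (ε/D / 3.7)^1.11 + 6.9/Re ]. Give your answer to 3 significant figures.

Re = ρVD/μ = 810·0.819·0.035/0.00152 = 1.528e+04.
Re > 4000 → turbulent. ε/D = 1.8e-06/0.035 = 5.14e-05; Haaland: 1/√f = -1.8 log₁₀[4.06e-06 + 0.000452] = 6.014, so f = 0.02765.

f ≈ 0.0276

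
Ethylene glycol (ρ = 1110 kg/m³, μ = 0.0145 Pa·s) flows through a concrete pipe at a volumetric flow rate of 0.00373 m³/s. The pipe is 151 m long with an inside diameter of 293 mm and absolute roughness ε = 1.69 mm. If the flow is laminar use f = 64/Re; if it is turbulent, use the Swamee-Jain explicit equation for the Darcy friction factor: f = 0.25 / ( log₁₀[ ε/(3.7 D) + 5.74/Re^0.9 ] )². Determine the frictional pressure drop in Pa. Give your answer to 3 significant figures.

ΔP ≈ 45.1 Pa

Cross-sectional area A = πD²/4 = π(0.293)²/4 = 0.06743 m²; mean velocity V = Q/A = 0.00373/0.06743 = 0.05532 m/s.
Reynolds number Re = ρVD/μ = 1110 · 0.05532 · 0.293 / 0.0145 = 1241.
Re < 2300 → laminar flow, so f = 64/Re = 64/1241 = 0.05158 (the turbulent correlation is not needed).
Darcy-Weisbach: ΔP = f(L/D)(ρV²/2) = 0.05158·(151/0.293)·(1110·0.05532²/2) = 0.05158·515.4·1.698 = 45.15 Pa.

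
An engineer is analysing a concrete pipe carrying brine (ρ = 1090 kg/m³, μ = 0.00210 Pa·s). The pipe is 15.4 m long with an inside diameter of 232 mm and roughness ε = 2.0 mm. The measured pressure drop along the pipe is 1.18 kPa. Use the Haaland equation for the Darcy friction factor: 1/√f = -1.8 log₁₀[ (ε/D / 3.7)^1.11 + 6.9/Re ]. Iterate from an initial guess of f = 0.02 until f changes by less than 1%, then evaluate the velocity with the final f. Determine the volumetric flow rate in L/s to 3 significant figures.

Rearranging Darcy-Weisbach: V = √(2·ΔP·D/(f·L·ρ)). With ε/D = 0.002/0.232 = 0.00862, iterate starting from f = 0.02:
  f = 0.02 → V = √(2·1180·0.232/(0.02·15.4·1090)) = 1.277 m/s; Re = ρVD/μ = 1.538e+05; f → 0.03654
  f = 0.03654 → V = 0.9448 m/s; Re = 1.138e+05; f → 0.03668
Converged (Δf/f < 1%). With the final f = 0.03668: V = √(2·1180·0.232/(0.03668·15.4·1090)) = 0.943 m/s.
Q = V·A = 0.943·(π/4·0.232²) = 0.03986 m³/s = 39.9 L/s.

Q ≈ 39.9 L/s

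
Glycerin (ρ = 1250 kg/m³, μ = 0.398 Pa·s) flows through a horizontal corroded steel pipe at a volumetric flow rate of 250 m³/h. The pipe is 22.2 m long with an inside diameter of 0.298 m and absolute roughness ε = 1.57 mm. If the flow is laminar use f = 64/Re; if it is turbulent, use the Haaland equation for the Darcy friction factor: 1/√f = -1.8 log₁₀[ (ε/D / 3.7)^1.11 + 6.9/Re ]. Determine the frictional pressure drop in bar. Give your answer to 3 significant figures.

Q = 250 m³/h = 250/3600 = 0.06944 m³/s.
Cross-sectional area A = πD²/4 = π(0.298)²/4 = 0.06975 m²; mean velocity V = Q/A = 0.06944/0.06975 = 0.9957 m/s.
Reynolds number Re = ρVD/μ = 1250 · 0.9957 · 0.298 / 0.398 = 931.9.
Re < 2300 → laminar flow, so f = 64/Re = 64/931.9 = 0.06868 (the turbulent correlation is not needed).
Darcy-Weisbach: ΔP = f(L/D)(ρV²/2) = 0.06868·(22.2/0.298)·(1250·0.9957²/2) = 0.06868·74.5·619.6 = 3170 Pa.
ΔP = 3170 Pa = 0.0317 bar.

ΔP ≈ 0.0317 bar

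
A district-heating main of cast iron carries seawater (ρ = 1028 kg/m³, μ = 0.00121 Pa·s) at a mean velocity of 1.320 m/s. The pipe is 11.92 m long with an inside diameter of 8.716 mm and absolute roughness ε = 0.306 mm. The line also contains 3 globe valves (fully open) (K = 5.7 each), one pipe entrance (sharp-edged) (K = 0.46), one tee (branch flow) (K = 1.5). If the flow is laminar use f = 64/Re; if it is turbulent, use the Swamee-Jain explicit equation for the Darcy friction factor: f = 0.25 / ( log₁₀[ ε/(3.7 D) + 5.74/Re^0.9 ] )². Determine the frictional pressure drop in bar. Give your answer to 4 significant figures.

ΔP ≈ 0.9676 bar

Reynolds number Re = ρVD/μ = 1028 · 1.32 · 0.008716 / 0.00121 = 9775.
Re > 4000 → turbulent. Relative roughness ε/D = 0.000306/0.008716 = 0.0351. Swamee-Jain: f = 0.25/(log₁₀[0.0351/3.7 + 5.74/9775^0.9])² = 0.25/(log₁₀[0.00949 + 0.00147])² = 0.25/(-1.96)² = 0.06507.
Total minor-loss coefficient ΣK = 3·5.7 + 1·0.46 + 1·1.5 = 19.1.
ΔP = [f·L/D + ΣK]·(ρV²/2) = [0.06507·11.92/0.008716 + 19.1]·(1028·1.32²/2) = [88.98 + 19.1]·895.6 = 9.676e+04 Pa.
ΔP = 9.676e+04 Pa = 0.9676 bar.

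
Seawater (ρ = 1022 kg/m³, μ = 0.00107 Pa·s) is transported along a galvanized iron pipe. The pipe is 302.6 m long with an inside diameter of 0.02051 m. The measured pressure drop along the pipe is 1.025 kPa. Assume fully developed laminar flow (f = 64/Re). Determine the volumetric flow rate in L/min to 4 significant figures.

Q ≈ 0.8249 L/min

For laminar flow, f = 64/Re with Re = ρVD/μ, so Darcy-Weisbach reduces to ΔP = 32μLV/D². Solving for V: V = ΔP·D²/(32μL) = 1025·(0.02051)²/(32·0.00107·302.6) = 0.04162 m/s.
Check: Re = ρVD/μ = 1022·0.04162·0.02051/0.00107 = 815.2 < 2300, so the laminar assumption holds.
Q = V·A = 0.04162·(π/4·0.02051²) = 1.375e-05 m³/s = 0.8249 L/min.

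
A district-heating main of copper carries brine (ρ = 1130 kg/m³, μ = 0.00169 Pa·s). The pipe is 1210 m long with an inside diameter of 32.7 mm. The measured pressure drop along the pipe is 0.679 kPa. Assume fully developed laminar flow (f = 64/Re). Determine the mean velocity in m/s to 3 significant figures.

For laminar flow, f = 64/Re with Re = ρVD/μ, so Darcy-Weisbach reduces to ΔP = 32μLV/D². Solving for V: V = ΔP·D²/(32μL) = 679·(0.0327)²/(32·0.00169·1210) = 0.0111 m/s.
Check: Re = ρVD/μ = 1130·0.0111·0.0327/0.00169 = 242.6 < 2300, so the laminar assumption holds.

V ≈ 0.0111 m/s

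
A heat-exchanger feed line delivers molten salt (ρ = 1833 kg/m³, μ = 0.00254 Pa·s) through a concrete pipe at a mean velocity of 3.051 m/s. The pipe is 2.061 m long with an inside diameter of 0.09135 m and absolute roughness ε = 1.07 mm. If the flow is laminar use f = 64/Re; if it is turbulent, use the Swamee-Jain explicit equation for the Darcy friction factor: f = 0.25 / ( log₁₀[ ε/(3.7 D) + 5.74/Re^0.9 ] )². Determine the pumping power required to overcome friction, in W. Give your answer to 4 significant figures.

Reynolds number Re = ρVD/μ = 1833 · 3.051 · 0.09135 / 0.00254 = 2.011e+05.
Re > 4000 → turbulent. Relative roughness ε/D = 0.00107/0.09135 = 0.0117. Swamee-Jain: f = 0.25/(log₁₀[0.0117/3.7 + 5.74/2.011e+05^0.9])² = 0.25/(log₁₀[0.00317 + 9.68e-05])² = 0.25/(-2.486)² = 0.04044.
Darcy-Weisbach: ΔP = f(L/D)(ρV²/2) = 0.04044·(2.061/0.09135)·(1833·3.051²/2) = 0.04044·22.56·8531 = 7783 Pa.
Q = V·A = 3.051·0.006554 = 0.02 m³/s.
Pumping power P = QΔP = 0.02·7783 = 155.64 W = 155.6 W.

P ≈ 155.6 W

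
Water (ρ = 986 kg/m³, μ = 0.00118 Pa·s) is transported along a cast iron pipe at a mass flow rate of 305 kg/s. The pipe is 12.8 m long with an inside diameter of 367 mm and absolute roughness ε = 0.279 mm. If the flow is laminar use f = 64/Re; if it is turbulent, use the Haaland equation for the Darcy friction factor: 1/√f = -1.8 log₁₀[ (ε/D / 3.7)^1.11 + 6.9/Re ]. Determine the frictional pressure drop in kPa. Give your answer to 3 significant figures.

ΔP ≈ 2.76 kPa

A = πD²/4 = π(0.367)²/4 = 0.1058 m²; mean velocity V = ṁ/(ρA) = 305/(986 · 0.1058) = 2.924 m/s.
Reynolds number Re = ρVD/μ = 986 · 2.924 · 0.367 / 0.00118 = 8.967e+05.
Re > 4000 → turbulent. Relative roughness ε/D = 0.000279/0.367 = 0.00076. Haaland: 1/√f = -1.8 log₁₀[(0.00076/3.7)^1.11 + 6.9/8.967e+05] = -1.8 log₁₀[8.07e-05 + 7.69e-06] = 7.296, so f = 0.01879.
Darcy-Weisbach: ΔP = f(L/D)(ρV²/2) = 0.01879·(12.8/0.367)·(986·2.924²/2) = 0.01879·34.88·4215 = 2762 Pa.
ΔP = 2762 Pa = 2.76 kPa.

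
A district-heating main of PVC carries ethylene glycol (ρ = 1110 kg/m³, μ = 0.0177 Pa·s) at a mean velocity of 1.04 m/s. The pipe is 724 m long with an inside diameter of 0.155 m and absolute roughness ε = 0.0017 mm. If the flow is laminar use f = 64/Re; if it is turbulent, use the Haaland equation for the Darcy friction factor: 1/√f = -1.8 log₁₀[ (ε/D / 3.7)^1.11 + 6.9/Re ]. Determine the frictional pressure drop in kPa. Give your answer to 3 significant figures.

ΔP ≈ 86.4 kPa

Reynolds number Re = ρVD/μ = 1110 · 1.04 · 0.155 / 0.0177 = 1.011e+04.
Re > 4000 → turbulent. Relative roughness ε/D = 1.7e-06/0.155 = 1.1e-05. Haaland: 1/√f = -1.8 log₁₀[(1.1e-05/3.7)^1.11 + 6.9/1.011e+04] = -1.8 log₁₀[7.31e-07 + 0.000683] = 5.698, so f = 0.0308.
Darcy-Weisbach: ΔP = f(L/D)(ρV²/2) = 0.0308·(724/0.155)·(1110·1.04²/2) = 0.0308·4671·600.3 = 8.637e+04 Pa.
ΔP = 8.637e+04 Pa = 86.4 kPa.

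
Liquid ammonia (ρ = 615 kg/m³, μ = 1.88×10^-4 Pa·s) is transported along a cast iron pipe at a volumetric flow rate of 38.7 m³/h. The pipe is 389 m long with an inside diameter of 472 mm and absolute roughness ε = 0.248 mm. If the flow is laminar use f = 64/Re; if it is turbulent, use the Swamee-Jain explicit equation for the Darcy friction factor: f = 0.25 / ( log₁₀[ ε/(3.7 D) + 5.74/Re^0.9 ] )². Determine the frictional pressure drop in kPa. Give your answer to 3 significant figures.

ΔP ≈ 0.0198 kPa

Q = 38.7 m³/h = 38.7/3600 = 0.01075 m³/s.
Cross-sectional area A = πD²/4 = π(0.472)²/4 = 0.175 m²; mean velocity V = Q/A = 0.01075/0.175 = 0.06144 m/s.
Reynolds number Re = ρVD/μ = 615 · 0.06144 · 0.472 / 0.000188 = 9.486e+04.
Re > 4000 → turbulent. Relative roughness ε/D = 0.000248/0.472 = 0.000525. Swamee-Jain: f = 0.25/(log₁₀[0.000525/3.7 + 5.74/9.486e+04^0.9])² = 0.25/(log₁₀[0.000142 + 0.00019])² = 0.25/(-3.478)² = 0.02066.
Darcy-Weisbach: ΔP = f(L/D)(ρV²/2) = 0.02066·(389/0.472)·(615·0.06144²/2) = 0.02066·824.2·1.161 = 19.77 Pa.
ΔP = 19.77 Pa = 0.0198 kPa.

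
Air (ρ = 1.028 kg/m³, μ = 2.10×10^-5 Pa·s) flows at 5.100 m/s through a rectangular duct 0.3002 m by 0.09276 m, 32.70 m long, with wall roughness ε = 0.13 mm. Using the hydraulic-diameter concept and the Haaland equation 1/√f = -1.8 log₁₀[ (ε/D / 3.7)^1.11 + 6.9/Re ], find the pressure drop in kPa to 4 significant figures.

Hydraulic diameter D_h = 4A/P = 4·(0.3002·0.09276)/(2·(0.3002+0.09276)) = 0.1114/0.7859 = 0.1417 m.
Re = ρVD_h/μ = 1.028·5.1·0.1417/2.1e-05 = 3.538e+04.
ε/D_h = 0.00013/0.1417 = 0.000917; Haaland gives 1/√f = -1.8 log₁₀[9.95e-05+0.000195] = 6.356, so f = 0.02476.
ΔP = f(L/D_h)(ρV²/2) = 0.02476·32.7/0.1417·13.37 = 76.36 Pa.
ΔP = 0.07636 kPa.

ΔP ≈ 0.07636 kPa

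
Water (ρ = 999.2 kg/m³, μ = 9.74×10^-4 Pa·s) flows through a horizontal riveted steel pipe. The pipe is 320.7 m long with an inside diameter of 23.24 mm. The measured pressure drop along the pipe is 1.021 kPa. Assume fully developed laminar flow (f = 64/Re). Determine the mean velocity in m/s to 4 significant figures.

V ≈ 0.05517 m/s

For laminar flow, f = 64/Re with Re = ρVD/μ, so Darcy-Weisbach reduces to ΔP = 32μLV/D². Solving for V: V = ΔP·D²/(32μL) = 1021·(0.02324)²/(32·0.000974·320.7) = 0.05517 m/s.
Check: Re = ρVD/μ = 999.2·0.05517·0.02324/0.000974 = 1315 < 2300, so the laminar assumption holds.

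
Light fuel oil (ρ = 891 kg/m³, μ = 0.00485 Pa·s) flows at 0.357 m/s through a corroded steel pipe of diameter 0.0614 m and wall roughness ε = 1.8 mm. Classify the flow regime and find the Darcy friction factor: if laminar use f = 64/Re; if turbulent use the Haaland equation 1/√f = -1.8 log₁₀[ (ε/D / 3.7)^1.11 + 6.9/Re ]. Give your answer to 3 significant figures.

Re = ρVD/μ = 891·0.357·0.0614/0.00485 = 4027.
Re > 4000 → turbulent. ε/D = 0.0018/0.0614 = 0.0293; Haaland: 1/√f = -1.8 log₁₀[0.00465 + 0.00171] = 3.953, so f = 0.064.

f ≈ 0.0640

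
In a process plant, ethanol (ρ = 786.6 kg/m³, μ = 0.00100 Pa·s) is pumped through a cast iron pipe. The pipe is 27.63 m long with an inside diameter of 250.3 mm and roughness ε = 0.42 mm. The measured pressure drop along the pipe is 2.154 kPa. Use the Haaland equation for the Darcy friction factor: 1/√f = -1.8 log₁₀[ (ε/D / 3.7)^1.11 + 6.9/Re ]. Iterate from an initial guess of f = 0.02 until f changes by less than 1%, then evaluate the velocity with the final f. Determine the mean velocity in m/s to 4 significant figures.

V ≈ 1.468 m/s

Rearranging Darcy-Weisbach: V = √(2·ΔP·D/(f·L·ρ)). With ε/D = 0.00042/0.2503 = 0.00168, iterate starting from f = 0.02:
  f = 0.02 → V = √(2·2154·0.2503/(0.02·27.63·786.6)) = 1.575 m/s; Re = ρVD/μ = 3.101e+05; f → 0.02299
  f = 0.02299 → V = 1.469 m/s; Re = 2.892e+05; f → 0.02303
Converged (Δf/f < 1%). With the final f = 0.02303: V = √(2·2154·0.2503/(0.02303·27.63·786.6)) = 1.468 m/s.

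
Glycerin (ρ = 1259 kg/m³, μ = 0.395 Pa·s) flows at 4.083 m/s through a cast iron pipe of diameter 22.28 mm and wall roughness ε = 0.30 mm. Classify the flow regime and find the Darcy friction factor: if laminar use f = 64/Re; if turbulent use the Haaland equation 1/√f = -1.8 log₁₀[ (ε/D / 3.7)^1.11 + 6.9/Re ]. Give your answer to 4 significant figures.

Re = ρVD/μ = 1259·4.083·0.02228/0.395 = 290.
Re < 2300 → laminar, so f = 64/Re = 0.2207 (roughness is irrelevant in laminar flow).

f ≈ 0.2207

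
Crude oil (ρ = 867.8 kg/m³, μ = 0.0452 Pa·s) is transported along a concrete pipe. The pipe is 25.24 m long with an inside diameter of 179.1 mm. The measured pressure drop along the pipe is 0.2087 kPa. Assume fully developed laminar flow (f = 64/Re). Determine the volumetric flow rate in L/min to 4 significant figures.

Q ≈ 277.2 L/min

For laminar flow, f = 64/Re with Re = ρVD/μ, so Darcy-Weisbach reduces to ΔP = 32μLV/D². Solving for V: V = ΔP·D²/(32μL) = 208.7·(0.1791)²/(32·0.0452·25.24) = 0.1834 m/s.
Check: Re = ρVD/μ = 867.8·0.1834·0.1791/0.0452 = 630.5 < 2300, so the laminar assumption holds.
Q = V·A = 0.1834·(π/4·0.1791²) = 0.00462 m³/s = 277.2 L/min.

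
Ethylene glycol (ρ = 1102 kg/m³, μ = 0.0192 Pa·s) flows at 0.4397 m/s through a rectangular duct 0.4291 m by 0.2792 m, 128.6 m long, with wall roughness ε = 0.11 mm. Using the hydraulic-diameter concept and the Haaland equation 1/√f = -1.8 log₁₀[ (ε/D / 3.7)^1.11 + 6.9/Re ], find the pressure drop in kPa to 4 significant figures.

Hydraulic diameter D_h = 4A/P = 4·(0.4291·0.2792)/(2·(0.4291+0.2792)) = 0.4792/1.417 = 0.3383 m.
Re = ρVD_h/μ = 1102·0.4397·0.3383/0.0192 = 8537.
ε/D_h = 0.00011/0.3383 = 0.000325; Haaland gives 1/√f = -1.8 log₁₀[3.15e-05+0.000808] = 5.537, so f = 0.03262.
ΔP = f(L/D_h)(ρV²/2) = 0.03262·128.6/0.3383·106.5 = 1321 Pa.
ΔP = 1.321 kPa.

ΔP ≈ 1.321 kPa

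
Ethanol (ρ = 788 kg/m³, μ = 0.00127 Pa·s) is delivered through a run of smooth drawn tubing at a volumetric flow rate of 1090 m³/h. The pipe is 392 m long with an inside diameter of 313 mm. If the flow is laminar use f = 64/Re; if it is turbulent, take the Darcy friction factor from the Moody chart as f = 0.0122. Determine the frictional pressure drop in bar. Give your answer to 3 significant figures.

Q = 1090 m³/h = 1090/3600 = 0.3028 m³/s.
Cross-sectional area A = πD²/4 = π(0.313)²/4 = 0.07694 m²; mean velocity V = Q/A = 0.3028/0.07694 = 3.935 m/s.
Reynolds number Re = ρVD/μ = 788 · 3.935 · 0.313 / 0.00127 = 7.642e+05.
Re > 4000 → turbulent; use the Moody-chart value f = 0.0122.
Darcy-Weisbach: ΔP = f(L/D)(ρV²/2) = 0.0122·(392/0.313)·(788·3.935²/2) = 0.0122·1252·6101 = 9.322e+04 Pa.
ΔP = 9.322e+04 Pa = 0.932 bar.

ΔP ≈ 0.932 bar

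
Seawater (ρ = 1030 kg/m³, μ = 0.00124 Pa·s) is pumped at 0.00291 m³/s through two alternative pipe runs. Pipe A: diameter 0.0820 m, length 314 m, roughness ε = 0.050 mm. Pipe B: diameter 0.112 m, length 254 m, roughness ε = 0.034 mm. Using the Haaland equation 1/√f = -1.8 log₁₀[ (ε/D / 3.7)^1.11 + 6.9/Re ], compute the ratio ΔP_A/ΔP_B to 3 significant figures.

ΔP_A/ΔP_B ≈ 5.70

Pipe A: V = Q/A = 0.00291/0.005281 = 0.551 m/s; Re = 3.753e+04; ε/D = 0.00061; Haaland → f = 0.02372; ΔP_A = f(L/D)(ρV²/2) = 1.42e+04 Pa.
Pipe B: V = Q/A = 0.00291/0.009852 = 0.2954 m/s; Re = 2.748e+04; ε/D = 0.000304; Haaland → f = 0.02446; ΔP_B = f(L/D)(ρV²/2) = 2492 Pa.
ΔP_A/ΔP_B = 1.42e+04/2492 = 5.70.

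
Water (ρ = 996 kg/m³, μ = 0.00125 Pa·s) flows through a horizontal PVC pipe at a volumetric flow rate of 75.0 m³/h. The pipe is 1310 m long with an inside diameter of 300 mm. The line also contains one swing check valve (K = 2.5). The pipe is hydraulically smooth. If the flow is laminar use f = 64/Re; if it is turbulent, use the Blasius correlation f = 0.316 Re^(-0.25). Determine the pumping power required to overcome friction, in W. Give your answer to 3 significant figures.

Q = 75.0 m³/h = 75.0/3600 = 0.02083 m³/s.
Cross-sectional area A = πD²/4 = π(0.3)²/4 = 0.07069 m²; mean velocity V = Q/A = 0.02083/0.07069 = 0.2947 m/s.
Reynolds number Re = ρVD/μ = 996 · 0.2947 · 0.3 / 0.00125 = 7.045e+04.
Re > 4000 → turbulent. Smooth-pipe (Blasius): f = 0.316 Re^(-0.25) = 0.316/(7.045e+04)^0.25 = 0.0194.
Total minor-loss coefficient ΣK = 1·2.5 = 2.5.
ΔP = [f·L/D + ΣK]·(ρV²/2) = [0.0194·1310/0.3 + 2.5]·(996·0.2947²/2) = [84.7 + 2.5]·43.26 = 3772 Pa.
Pumping power P = QΔP = 0.02083·3772 = 78.58 W = 78.6 W.

P ≈ 78.6 W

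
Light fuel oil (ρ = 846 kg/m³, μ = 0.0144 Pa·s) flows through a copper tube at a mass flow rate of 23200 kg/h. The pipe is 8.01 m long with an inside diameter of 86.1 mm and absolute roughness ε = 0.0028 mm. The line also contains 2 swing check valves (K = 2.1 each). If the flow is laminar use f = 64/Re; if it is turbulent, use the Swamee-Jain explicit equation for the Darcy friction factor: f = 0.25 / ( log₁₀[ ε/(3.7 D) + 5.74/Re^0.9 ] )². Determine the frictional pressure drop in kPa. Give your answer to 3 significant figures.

ṁ = 23200 kg/h = 23200/3600 = 6.444 kg/s.
A = πD²/4 = π(0.0861)²/4 = 0.005822 m²; mean velocity V = ṁ/(ρA) = 6.444/(846 · 0.005822) = 1.308 m/s.
Reynolds number Re = ρVD/μ = 846 · 1.308 · 0.0861 / 0.0144 = 6618.
Re > 4000 → turbulent. Relative roughness ε/D = 2.8e-06/0.0861 = 3.25e-05. Swamee-Jain: f = 0.25/(log₁₀[3.25e-05/3.7 + 5.74/6618^0.9])² = 0.25/(log₁₀[8.79e-06 + 0.00209])² = 0.25/(-2.678)² = 0.03486.
Total minor-loss coefficient ΣK = 2·2.1 = 4.2.
ΔP = [f·L/D + ΣK]·(ρV²/2) = [0.03486·8.01/0.0861 + 4.2]·(846·1.308²/2) = [3.243 + 4.2]·724.1 = 5389 Pa.
ΔP = 5389 Pa = 5.39 kPa.

ΔP ≈ 5.39 kPa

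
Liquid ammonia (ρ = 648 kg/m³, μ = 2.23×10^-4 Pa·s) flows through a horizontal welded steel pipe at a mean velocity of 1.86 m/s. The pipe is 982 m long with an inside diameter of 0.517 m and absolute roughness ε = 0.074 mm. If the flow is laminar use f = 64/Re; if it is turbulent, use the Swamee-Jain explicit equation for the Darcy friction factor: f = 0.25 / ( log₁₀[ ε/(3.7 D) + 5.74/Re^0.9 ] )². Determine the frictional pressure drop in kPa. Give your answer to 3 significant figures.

ΔP ≈ 28.5 kPa

Reynolds number Re = ρVD/μ = 648 · 1.86 · 0.517 / 0.000223 = 2.794e+06.
Re > 4000 → turbulent. Relative roughness ε/D = 7.4e-05/0.517 = 0.000143. Swamee-Jain: f = 0.25/(log₁₀[0.000143/3.7 + 5.74/2.794e+06^0.9])² = 0.25/(log₁₀[3.87e-05 + 9.06e-06])² = 0.25/(-4.321)² = 0.01339.
Darcy-Weisbach: ΔP = f(L/D)(ρV²/2) = 0.01339·(982/0.517)·(648·1.86²/2) = 0.01339·1899·1121 = 2.851e+04 Pa.
ΔP = 2.851e+04 Pa = 28.5 kPa.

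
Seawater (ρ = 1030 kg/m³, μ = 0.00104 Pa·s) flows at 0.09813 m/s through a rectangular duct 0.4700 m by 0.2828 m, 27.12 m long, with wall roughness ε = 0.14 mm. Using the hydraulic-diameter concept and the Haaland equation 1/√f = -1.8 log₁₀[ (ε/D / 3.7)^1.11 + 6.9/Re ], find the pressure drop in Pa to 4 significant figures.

ΔP ≈ 8.974 Pa

Hydraulic diameter D_h = 4A/P = 4·(0.47·0.2828)/(2·(0.47+0.2828)) = 0.5317/1.506 = 0.3531 m.
Re = ρVD_h/μ = 1030·0.09813·0.3531/0.00104 = 3.432e+04.
ε/D_h = 0.00014/0.3531 = 0.000396; Haaland gives 1/√f = -1.8 log₁₀[3.92e-05+0.000201] = 6.515, so f = 0.02356.
ΔP = f(L/D_h)(ρV²/2) = 0.02356·27.12/0.3531·4.959 = 8.974 Pa.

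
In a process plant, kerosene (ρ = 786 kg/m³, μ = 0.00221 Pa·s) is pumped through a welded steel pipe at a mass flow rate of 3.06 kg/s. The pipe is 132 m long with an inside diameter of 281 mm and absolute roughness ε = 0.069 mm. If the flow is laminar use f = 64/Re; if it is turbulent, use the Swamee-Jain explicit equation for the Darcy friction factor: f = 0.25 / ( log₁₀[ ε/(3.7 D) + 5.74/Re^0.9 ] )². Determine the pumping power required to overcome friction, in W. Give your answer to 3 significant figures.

P ≈ 0.101 W

A = πD²/4 = π(0.281)²/4 = 0.06202 m²; mean velocity V = ṁ/(ρA) = 3.06/(786 · 0.06202) = 0.06278 m/s.
Reynolds number Re = ρVD/μ = 786 · 0.06278 · 0.281 / 0.00221 = 6274.
Re > 4000 → turbulent. Relative roughness ε/D = 6.9e-05/0.281 = 0.000246. Swamee-Jain: f = 0.25/(log₁₀[0.000246/3.7 + 5.74/6274^0.9])² = 0.25/(log₁₀[6.64e-05 + 0.00219])² = 0.25/(-2.646)² = 0.03571.
Darcy-Weisbach: ΔP = f(L/D)(ρV²/2) = 0.03571·(132/0.281)·(786·0.06278²/2) = 0.03571·469.8·1.549 = 25.98 Pa.
Q = ṁ/ρ = 3.06/786 = 0.003893 m³/s.
Pumping power P = QΔP = 0.003893·25.98 = 0.1011 W = 0.101 W.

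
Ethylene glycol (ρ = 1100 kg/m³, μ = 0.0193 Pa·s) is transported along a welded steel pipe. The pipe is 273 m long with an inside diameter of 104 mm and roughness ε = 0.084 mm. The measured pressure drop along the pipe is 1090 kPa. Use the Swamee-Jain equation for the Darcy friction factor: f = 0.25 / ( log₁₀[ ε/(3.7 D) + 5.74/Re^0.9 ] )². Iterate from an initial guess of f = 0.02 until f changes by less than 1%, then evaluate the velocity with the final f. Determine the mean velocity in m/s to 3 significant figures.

V ≈ 5.46 m/s

Rearranging Darcy-Weisbach: V = √(2·ΔP·D/(f·L·ρ)). With ε/D = 8.4e-05/0.104 = 0.000808, iterate starting from f = 0.02:
  f = 0.02 → V = √(2·1.09e+06·0.104/(0.02·273·1100)) = 6.144 m/s; Re = ρVD/μ = 3.642e+04; f → 0.0248
  f = 0.0248 → V = 5.517 m/s; Re = 3.27e+04; f → 0.02526
  f = 0.02526 → V = 5.467 m/s; Re = 3.24e+04; f → 0.0253
Converged (Δf/f < 1%). With the final f = 0.0253: V = √(2·1.09e+06·0.104/(0.0253·273·1100)) = 5.463 m/s.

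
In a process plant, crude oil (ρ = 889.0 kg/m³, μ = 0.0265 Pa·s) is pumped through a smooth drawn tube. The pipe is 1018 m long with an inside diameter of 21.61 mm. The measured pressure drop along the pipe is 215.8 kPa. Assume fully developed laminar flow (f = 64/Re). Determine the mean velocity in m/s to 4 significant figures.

V ≈ 0.1167 m/s

For laminar flow, f = 64/Re with Re = ρVD/μ, so Darcy-Weisbach reduces to ΔP = 32μLV/D². Solving for V: V = ΔP·D²/(32μL) = 2.158e+05·(0.02161)²/(32·0.0265·1018) = 0.1167 m/s.
Check: Re = ρVD/μ = 889·0.1167·0.02161/0.0265 = 84.63 < 2300, so the laminar assumption holds.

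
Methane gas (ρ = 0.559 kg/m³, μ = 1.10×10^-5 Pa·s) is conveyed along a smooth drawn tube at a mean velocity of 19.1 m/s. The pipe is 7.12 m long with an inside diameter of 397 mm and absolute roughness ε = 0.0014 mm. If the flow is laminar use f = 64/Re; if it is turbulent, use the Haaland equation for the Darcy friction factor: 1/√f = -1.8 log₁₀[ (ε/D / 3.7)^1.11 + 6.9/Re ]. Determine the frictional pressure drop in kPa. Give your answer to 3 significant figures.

Reynolds number Re = ρVD/μ = 0.559 · 19.1 · 0.397 / 1.1e-05 = 3.853e+05.
Re > 4000 → turbulent. Relative roughness ε/D = 1.4e-06/0.397 = 3.53e-06. Haaland: 1/√f = -1.8 log₁₀[(3.53e-06/3.7)^1.11 + 6.9/3.853e+05] = -1.8 log₁₀[2.07e-07 + 1.79e-05] = 8.536, so f = 0.01373.
Darcy-Weisbach: ΔP = f(L/D)(ρV²/2) = 0.01373·(7.12/0.397)·(0.559·19.1²/2) = 0.01373·17.93·102 = 25.1 Pa.
ΔP = 25.1 Pa = 0.0251 kPa.

ΔP ≈ 0.0251 kPa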